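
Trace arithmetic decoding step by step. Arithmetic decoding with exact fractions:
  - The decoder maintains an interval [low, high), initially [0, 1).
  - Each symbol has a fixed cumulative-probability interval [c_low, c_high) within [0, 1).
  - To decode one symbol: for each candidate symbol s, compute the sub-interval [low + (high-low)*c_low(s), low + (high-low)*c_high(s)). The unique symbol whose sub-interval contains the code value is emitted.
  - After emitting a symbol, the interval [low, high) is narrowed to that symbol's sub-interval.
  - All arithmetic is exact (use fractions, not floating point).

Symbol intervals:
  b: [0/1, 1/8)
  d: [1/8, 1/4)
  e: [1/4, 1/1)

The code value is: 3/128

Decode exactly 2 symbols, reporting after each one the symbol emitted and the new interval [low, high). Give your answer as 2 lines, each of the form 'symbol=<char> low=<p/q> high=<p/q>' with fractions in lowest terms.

Step 1: interval [0/1, 1/1), width = 1/1 - 0/1 = 1/1
  'b': [0/1 + 1/1*0/1, 0/1 + 1/1*1/8) = [0/1, 1/8) <- contains code 3/128
  'd': [0/1 + 1/1*1/8, 0/1 + 1/1*1/4) = [1/8, 1/4)
  'e': [0/1 + 1/1*1/4, 0/1 + 1/1*1/1) = [1/4, 1/1)
  emit 'b', narrow to [0/1, 1/8)
Step 2: interval [0/1, 1/8), width = 1/8 - 0/1 = 1/8
  'b': [0/1 + 1/8*0/1, 0/1 + 1/8*1/8) = [0/1, 1/64)
  'd': [0/1 + 1/8*1/8, 0/1 + 1/8*1/4) = [1/64, 1/32) <- contains code 3/128
  'e': [0/1 + 1/8*1/4, 0/1 + 1/8*1/1) = [1/32, 1/8)
  emit 'd', narrow to [1/64, 1/32)

Answer: symbol=b low=0/1 high=1/8
symbol=d low=1/64 high=1/32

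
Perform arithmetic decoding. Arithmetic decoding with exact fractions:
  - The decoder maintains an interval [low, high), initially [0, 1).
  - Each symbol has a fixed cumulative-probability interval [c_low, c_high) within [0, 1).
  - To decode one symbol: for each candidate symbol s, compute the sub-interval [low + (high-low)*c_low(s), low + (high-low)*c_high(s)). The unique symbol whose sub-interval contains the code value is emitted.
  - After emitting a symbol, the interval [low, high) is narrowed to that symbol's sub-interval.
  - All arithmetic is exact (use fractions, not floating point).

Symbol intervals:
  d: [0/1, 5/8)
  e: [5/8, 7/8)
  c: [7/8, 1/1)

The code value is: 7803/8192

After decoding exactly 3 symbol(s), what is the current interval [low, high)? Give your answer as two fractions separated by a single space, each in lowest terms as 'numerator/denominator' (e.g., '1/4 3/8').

Step 1: interval [0/1, 1/1), width = 1/1 - 0/1 = 1/1
  'd': [0/1 + 1/1*0/1, 0/1 + 1/1*5/8) = [0/1, 5/8)
  'e': [0/1 + 1/1*5/8, 0/1 + 1/1*7/8) = [5/8, 7/8)
  'c': [0/1 + 1/1*7/8, 0/1 + 1/1*1/1) = [7/8, 1/1) <- contains code 7803/8192
  emit 'c', narrow to [7/8, 1/1)
Step 2: interval [7/8, 1/1), width = 1/1 - 7/8 = 1/8
  'd': [7/8 + 1/8*0/1, 7/8 + 1/8*5/8) = [7/8, 61/64) <- contains code 7803/8192
  'e': [7/8 + 1/8*5/8, 7/8 + 1/8*7/8) = [61/64, 63/64)
  'c': [7/8 + 1/8*7/8, 7/8 + 1/8*1/1) = [63/64, 1/1)
  emit 'd', narrow to [7/8, 61/64)
Step 3: interval [7/8, 61/64), width = 61/64 - 7/8 = 5/64
  'd': [7/8 + 5/64*0/1, 7/8 + 5/64*5/8) = [7/8, 473/512)
  'e': [7/8 + 5/64*5/8, 7/8 + 5/64*7/8) = [473/512, 483/512)
  'c': [7/8 + 5/64*7/8, 7/8 + 5/64*1/1) = [483/512, 61/64) <- contains code 7803/8192
  emit 'c', narrow to [483/512, 61/64)

Answer: 483/512 61/64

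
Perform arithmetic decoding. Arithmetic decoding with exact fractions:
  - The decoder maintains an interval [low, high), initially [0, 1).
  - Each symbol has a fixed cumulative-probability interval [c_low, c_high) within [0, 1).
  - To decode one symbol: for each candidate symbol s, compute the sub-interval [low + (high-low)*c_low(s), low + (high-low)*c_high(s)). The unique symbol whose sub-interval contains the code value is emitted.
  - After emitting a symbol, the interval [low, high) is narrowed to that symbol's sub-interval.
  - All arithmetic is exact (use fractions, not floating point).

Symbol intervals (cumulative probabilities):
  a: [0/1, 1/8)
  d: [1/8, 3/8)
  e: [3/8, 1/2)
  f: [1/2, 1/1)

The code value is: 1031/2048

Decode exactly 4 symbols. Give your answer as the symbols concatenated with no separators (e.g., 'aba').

Step 1: interval [0/1, 1/1), width = 1/1 - 0/1 = 1/1
  'a': [0/1 + 1/1*0/1, 0/1 + 1/1*1/8) = [0/1, 1/8)
  'd': [0/1 + 1/1*1/8, 0/1 + 1/1*3/8) = [1/8, 3/8)
  'e': [0/1 + 1/1*3/8, 0/1 + 1/1*1/2) = [3/8, 1/2)
  'f': [0/1 + 1/1*1/2, 0/1 + 1/1*1/1) = [1/2, 1/1) <- contains code 1031/2048
  emit 'f', narrow to [1/2, 1/1)
Step 2: interval [1/2, 1/1), width = 1/1 - 1/2 = 1/2
  'a': [1/2 + 1/2*0/1, 1/2 + 1/2*1/8) = [1/2, 9/16) <- contains code 1031/2048
  'd': [1/2 + 1/2*1/8, 1/2 + 1/2*3/8) = [9/16, 11/16)
  'e': [1/2 + 1/2*3/8, 1/2 + 1/2*1/2) = [11/16, 3/4)
  'f': [1/2 + 1/2*1/2, 1/2 + 1/2*1/1) = [3/4, 1/1)
  emit 'a', narrow to [1/2, 9/16)
Step 3: interval [1/2, 9/16), width = 9/16 - 1/2 = 1/16
  'a': [1/2 + 1/16*0/1, 1/2 + 1/16*1/8) = [1/2, 65/128) <- contains code 1031/2048
  'd': [1/2 + 1/16*1/8, 1/2 + 1/16*3/8) = [65/128, 67/128)
  'e': [1/2 + 1/16*3/8, 1/2 + 1/16*1/2) = [67/128, 17/32)
  'f': [1/2 + 1/16*1/2, 1/2 + 1/16*1/1) = [17/32, 9/16)
  emit 'a', narrow to [1/2, 65/128)
Step 4: interval [1/2, 65/128), width = 65/128 - 1/2 = 1/128
  'a': [1/2 + 1/128*0/1, 1/2 + 1/128*1/8) = [1/2, 513/1024)
  'd': [1/2 + 1/128*1/8, 1/2 + 1/128*3/8) = [513/1024, 515/1024)
  'e': [1/2 + 1/128*3/8, 1/2 + 1/128*1/2) = [515/1024, 129/256) <- contains code 1031/2048
  'f': [1/2 + 1/128*1/2, 1/2 + 1/128*1/1) = [129/256, 65/128)
  emit 'e', narrow to [515/1024, 129/256)

Answer: faae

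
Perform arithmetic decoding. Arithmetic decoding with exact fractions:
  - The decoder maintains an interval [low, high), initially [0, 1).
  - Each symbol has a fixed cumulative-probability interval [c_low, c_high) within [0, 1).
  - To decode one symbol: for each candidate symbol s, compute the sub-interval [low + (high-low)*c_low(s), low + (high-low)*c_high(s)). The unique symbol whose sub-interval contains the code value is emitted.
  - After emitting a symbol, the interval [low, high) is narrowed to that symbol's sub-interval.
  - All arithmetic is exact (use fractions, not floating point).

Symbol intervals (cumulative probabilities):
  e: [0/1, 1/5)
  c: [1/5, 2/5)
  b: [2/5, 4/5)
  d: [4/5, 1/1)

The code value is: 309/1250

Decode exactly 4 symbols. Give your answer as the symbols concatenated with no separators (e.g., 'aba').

Answer: cced

Derivation:
Step 1: interval [0/1, 1/1), width = 1/1 - 0/1 = 1/1
  'e': [0/1 + 1/1*0/1, 0/1 + 1/1*1/5) = [0/1, 1/5)
  'c': [0/1 + 1/1*1/5, 0/1 + 1/1*2/5) = [1/5, 2/5) <- contains code 309/1250
  'b': [0/1 + 1/1*2/5, 0/1 + 1/1*4/5) = [2/5, 4/5)
  'd': [0/1 + 1/1*4/5, 0/1 + 1/1*1/1) = [4/5, 1/1)
  emit 'c', narrow to [1/5, 2/5)
Step 2: interval [1/5, 2/5), width = 2/5 - 1/5 = 1/5
  'e': [1/5 + 1/5*0/1, 1/5 + 1/5*1/5) = [1/5, 6/25)
  'c': [1/5 + 1/5*1/5, 1/5 + 1/5*2/5) = [6/25, 7/25) <- contains code 309/1250
  'b': [1/5 + 1/5*2/5, 1/5 + 1/5*4/5) = [7/25, 9/25)
  'd': [1/5 + 1/5*4/5, 1/5 + 1/5*1/1) = [9/25, 2/5)
  emit 'c', narrow to [6/25, 7/25)
Step 3: interval [6/25, 7/25), width = 7/25 - 6/25 = 1/25
  'e': [6/25 + 1/25*0/1, 6/25 + 1/25*1/5) = [6/25, 31/125) <- contains code 309/1250
  'c': [6/25 + 1/25*1/5, 6/25 + 1/25*2/5) = [31/125, 32/125)
  'b': [6/25 + 1/25*2/5, 6/25 + 1/25*4/5) = [32/125, 34/125)
  'd': [6/25 + 1/25*4/5, 6/25 + 1/25*1/1) = [34/125, 7/25)
  emit 'e', narrow to [6/25, 31/125)
Step 4: interval [6/25, 31/125), width = 31/125 - 6/25 = 1/125
  'e': [6/25 + 1/125*0/1, 6/25 + 1/125*1/5) = [6/25, 151/625)
  'c': [6/25 + 1/125*1/5, 6/25 + 1/125*2/5) = [151/625, 152/625)
  'b': [6/25 + 1/125*2/5, 6/25 + 1/125*4/5) = [152/625, 154/625)
  'd': [6/25 + 1/125*4/5, 6/25 + 1/125*1/1) = [154/625, 31/125) <- contains code 309/1250
  emit 'd', narrow to [154/625, 31/125)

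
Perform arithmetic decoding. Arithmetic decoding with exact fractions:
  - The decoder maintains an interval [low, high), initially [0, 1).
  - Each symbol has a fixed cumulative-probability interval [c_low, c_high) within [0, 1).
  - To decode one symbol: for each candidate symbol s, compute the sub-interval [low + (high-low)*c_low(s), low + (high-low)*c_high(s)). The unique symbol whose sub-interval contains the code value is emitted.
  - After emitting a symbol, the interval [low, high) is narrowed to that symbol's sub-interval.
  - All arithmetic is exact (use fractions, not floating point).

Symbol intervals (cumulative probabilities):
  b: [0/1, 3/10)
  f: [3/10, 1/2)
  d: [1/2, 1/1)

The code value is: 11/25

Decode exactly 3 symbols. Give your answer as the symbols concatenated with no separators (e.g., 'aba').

Answer: fdf

Derivation:
Step 1: interval [0/1, 1/1), width = 1/1 - 0/1 = 1/1
  'b': [0/1 + 1/1*0/1, 0/1 + 1/1*3/10) = [0/1, 3/10)
  'f': [0/1 + 1/1*3/10, 0/1 + 1/1*1/2) = [3/10, 1/2) <- contains code 11/25
  'd': [0/1 + 1/1*1/2, 0/1 + 1/1*1/1) = [1/2, 1/1)
  emit 'f', narrow to [3/10, 1/2)
Step 2: interval [3/10, 1/2), width = 1/2 - 3/10 = 1/5
  'b': [3/10 + 1/5*0/1, 3/10 + 1/5*3/10) = [3/10, 9/25)
  'f': [3/10 + 1/5*3/10, 3/10 + 1/5*1/2) = [9/25, 2/5)
  'd': [3/10 + 1/5*1/2, 3/10 + 1/5*1/1) = [2/5, 1/2) <- contains code 11/25
  emit 'd', narrow to [2/5, 1/2)
Step 3: interval [2/5, 1/2), width = 1/2 - 2/5 = 1/10
  'b': [2/5 + 1/10*0/1, 2/5 + 1/10*3/10) = [2/5, 43/100)
  'f': [2/5 + 1/10*3/10, 2/5 + 1/10*1/2) = [43/100, 9/20) <- contains code 11/25
  'd': [2/5 + 1/10*1/2, 2/5 + 1/10*1/1) = [9/20, 1/2)
  emit 'f', narrow to [43/100, 9/20)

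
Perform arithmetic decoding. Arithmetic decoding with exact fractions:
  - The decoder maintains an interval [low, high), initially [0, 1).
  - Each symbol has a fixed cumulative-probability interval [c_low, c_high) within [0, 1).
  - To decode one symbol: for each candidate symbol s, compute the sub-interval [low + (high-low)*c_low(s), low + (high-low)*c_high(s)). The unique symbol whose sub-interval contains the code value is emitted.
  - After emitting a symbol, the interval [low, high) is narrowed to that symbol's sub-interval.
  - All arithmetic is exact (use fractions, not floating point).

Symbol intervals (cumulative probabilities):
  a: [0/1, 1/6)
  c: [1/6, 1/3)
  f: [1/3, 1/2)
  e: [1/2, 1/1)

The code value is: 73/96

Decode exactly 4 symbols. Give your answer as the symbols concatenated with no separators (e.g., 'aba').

Step 1: interval [0/1, 1/1), width = 1/1 - 0/1 = 1/1
  'a': [0/1 + 1/1*0/1, 0/1 + 1/1*1/6) = [0/1, 1/6)
  'c': [0/1 + 1/1*1/6, 0/1 + 1/1*1/3) = [1/6, 1/3)
  'f': [0/1 + 1/1*1/3, 0/1 + 1/1*1/2) = [1/3, 1/2)
  'e': [0/1 + 1/1*1/2, 0/1 + 1/1*1/1) = [1/2, 1/1) <- contains code 73/96
  emit 'e', narrow to [1/2, 1/1)
Step 2: interval [1/2, 1/1), width = 1/1 - 1/2 = 1/2
  'a': [1/2 + 1/2*0/1, 1/2 + 1/2*1/6) = [1/2, 7/12)
  'c': [1/2 + 1/2*1/6, 1/2 + 1/2*1/3) = [7/12, 2/3)
  'f': [1/2 + 1/2*1/3, 1/2 + 1/2*1/2) = [2/3, 3/4)
  'e': [1/2 + 1/2*1/2, 1/2 + 1/2*1/1) = [3/4, 1/1) <- contains code 73/96
  emit 'e', narrow to [3/4, 1/1)
Step 3: interval [3/4, 1/1), width = 1/1 - 3/4 = 1/4
  'a': [3/4 + 1/4*0/1, 3/4 + 1/4*1/6) = [3/4, 19/24) <- contains code 73/96
  'c': [3/4 + 1/4*1/6, 3/4 + 1/4*1/3) = [19/24, 5/6)
  'f': [3/4 + 1/4*1/3, 3/4 + 1/4*1/2) = [5/6, 7/8)
  'e': [3/4 + 1/4*1/2, 3/4 + 1/4*1/1) = [7/8, 1/1)
  emit 'a', narrow to [3/4, 19/24)
Step 4: interval [3/4, 19/24), width = 19/24 - 3/4 = 1/24
  'a': [3/4 + 1/24*0/1, 3/4 + 1/24*1/6) = [3/4, 109/144)
  'c': [3/4 + 1/24*1/6, 3/4 + 1/24*1/3) = [109/144, 55/72) <- contains code 73/96
  'f': [3/4 + 1/24*1/3, 3/4 + 1/24*1/2) = [55/72, 37/48)
  'e': [3/4 + 1/24*1/2, 3/4 + 1/24*1/1) = [37/48, 19/24)
  emit 'c', narrow to [109/144, 55/72)

Answer: eeac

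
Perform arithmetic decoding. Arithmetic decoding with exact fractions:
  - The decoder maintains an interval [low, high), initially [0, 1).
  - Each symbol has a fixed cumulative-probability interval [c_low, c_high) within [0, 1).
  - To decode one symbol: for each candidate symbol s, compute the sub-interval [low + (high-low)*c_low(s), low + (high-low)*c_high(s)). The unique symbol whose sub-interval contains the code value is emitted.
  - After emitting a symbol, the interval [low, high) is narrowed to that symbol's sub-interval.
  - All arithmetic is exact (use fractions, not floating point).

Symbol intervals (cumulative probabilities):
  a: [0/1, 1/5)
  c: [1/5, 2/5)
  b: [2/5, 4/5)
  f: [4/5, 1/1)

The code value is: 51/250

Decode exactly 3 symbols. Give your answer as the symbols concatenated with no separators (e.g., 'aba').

Step 1: interval [0/1, 1/1), width = 1/1 - 0/1 = 1/1
  'a': [0/1 + 1/1*0/1, 0/1 + 1/1*1/5) = [0/1, 1/5)
  'c': [0/1 + 1/1*1/5, 0/1 + 1/1*2/5) = [1/5, 2/5) <- contains code 51/250
  'b': [0/1 + 1/1*2/5, 0/1 + 1/1*4/5) = [2/5, 4/5)
  'f': [0/1 + 1/1*4/5, 0/1 + 1/1*1/1) = [4/5, 1/1)
  emit 'c', narrow to [1/5, 2/5)
Step 2: interval [1/5, 2/5), width = 2/5 - 1/5 = 1/5
  'a': [1/5 + 1/5*0/1, 1/5 + 1/5*1/5) = [1/5, 6/25) <- contains code 51/250
  'c': [1/5 + 1/5*1/5, 1/5 + 1/5*2/5) = [6/25, 7/25)
  'b': [1/5 + 1/5*2/5, 1/5 + 1/5*4/5) = [7/25, 9/25)
  'f': [1/5 + 1/5*4/5, 1/5 + 1/5*1/1) = [9/25, 2/5)
  emit 'a', narrow to [1/5, 6/25)
Step 3: interval [1/5, 6/25), width = 6/25 - 1/5 = 1/25
  'a': [1/5 + 1/25*0/1, 1/5 + 1/25*1/5) = [1/5, 26/125) <- contains code 51/250
  'c': [1/5 + 1/25*1/5, 1/5 + 1/25*2/5) = [26/125, 27/125)
  'b': [1/5 + 1/25*2/5, 1/5 + 1/25*4/5) = [27/125, 29/125)
  'f': [1/5 + 1/25*4/5, 1/5 + 1/25*1/1) = [29/125, 6/25)
  emit 'a', narrow to [1/5, 26/125)

Answer: caa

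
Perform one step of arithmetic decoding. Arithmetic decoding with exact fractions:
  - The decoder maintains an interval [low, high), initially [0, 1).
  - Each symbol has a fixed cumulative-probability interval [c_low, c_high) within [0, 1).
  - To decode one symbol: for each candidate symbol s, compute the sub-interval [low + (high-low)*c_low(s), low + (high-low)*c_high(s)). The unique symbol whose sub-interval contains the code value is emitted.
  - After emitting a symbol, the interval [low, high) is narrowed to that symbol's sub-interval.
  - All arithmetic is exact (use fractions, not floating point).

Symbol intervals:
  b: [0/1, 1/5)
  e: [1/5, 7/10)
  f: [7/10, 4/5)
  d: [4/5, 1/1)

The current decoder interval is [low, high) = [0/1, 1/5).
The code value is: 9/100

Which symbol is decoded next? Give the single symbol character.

Answer: e

Derivation:
Interval width = high − low = 1/5 − 0/1 = 1/5
Scaled code = (code − low) / width = (9/100 − 0/1) / 1/5 = 9/20
  b: [0/1, 1/5) 
  e: [1/5, 7/10) ← scaled code falls here ✓
  f: [7/10, 4/5) 
  d: [4/5, 1/1) 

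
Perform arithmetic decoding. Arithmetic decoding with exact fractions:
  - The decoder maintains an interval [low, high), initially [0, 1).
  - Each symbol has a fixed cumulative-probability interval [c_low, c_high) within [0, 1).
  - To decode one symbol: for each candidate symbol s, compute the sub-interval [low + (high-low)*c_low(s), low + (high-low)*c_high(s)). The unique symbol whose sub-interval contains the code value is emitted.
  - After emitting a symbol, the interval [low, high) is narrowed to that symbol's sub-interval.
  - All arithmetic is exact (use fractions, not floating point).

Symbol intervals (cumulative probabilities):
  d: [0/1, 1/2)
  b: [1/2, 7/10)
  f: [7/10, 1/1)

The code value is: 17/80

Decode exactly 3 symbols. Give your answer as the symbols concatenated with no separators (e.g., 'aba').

Step 1: interval [0/1, 1/1), width = 1/1 - 0/1 = 1/1
  'd': [0/1 + 1/1*0/1, 0/1 + 1/1*1/2) = [0/1, 1/2) <- contains code 17/80
  'b': [0/1 + 1/1*1/2, 0/1 + 1/1*7/10) = [1/2, 7/10)
  'f': [0/1 + 1/1*7/10, 0/1 + 1/1*1/1) = [7/10, 1/1)
  emit 'd', narrow to [0/1, 1/2)
Step 2: interval [0/1, 1/2), width = 1/2 - 0/1 = 1/2
  'd': [0/1 + 1/2*0/1, 0/1 + 1/2*1/2) = [0/1, 1/4) <- contains code 17/80
  'b': [0/1 + 1/2*1/2, 0/1 + 1/2*7/10) = [1/4, 7/20)
  'f': [0/1 + 1/2*7/10, 0/1 + 1/2*1/1) = [7/20, 1/2)
  emit 'd', narrow to [0/1, 1/4)
Step 3: interval [0/1, 1/4), width = 1/4 - 0/1 = 1/4
  'd': [0/1 + 1/4*0/1, 0/1 + 1/4*1/2) = [0/1, 1/8)
  'b': [0/1 + 1/4*1/2, 0/1 + 1/4*7/10) = [1/8, 7/40)
  'f': [0/1 + 1/4*7/10, 0/1 + 1/4*1/1) = [7/40, 1/4) <- contains code 17/80
  emit 'f', narrow to [7/40, 1/4)

Answer: ddf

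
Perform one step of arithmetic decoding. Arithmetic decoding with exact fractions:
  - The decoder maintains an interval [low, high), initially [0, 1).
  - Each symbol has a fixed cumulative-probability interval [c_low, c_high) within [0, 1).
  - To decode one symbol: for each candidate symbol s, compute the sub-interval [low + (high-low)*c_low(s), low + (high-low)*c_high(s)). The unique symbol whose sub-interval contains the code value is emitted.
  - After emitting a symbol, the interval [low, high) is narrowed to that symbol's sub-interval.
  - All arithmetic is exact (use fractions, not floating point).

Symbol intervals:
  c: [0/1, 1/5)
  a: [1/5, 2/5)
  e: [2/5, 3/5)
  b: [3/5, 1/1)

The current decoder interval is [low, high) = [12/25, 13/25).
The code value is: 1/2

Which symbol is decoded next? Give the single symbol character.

Answer: e

Derivation:
Interval width = high − low = 13/25 − 12/25 = 1/25
Scaled code = (code − low) / width = (1/2 − 12/25) / 1/25 = 1/2
  c: [0/1, 1/5) 
  a: [1/5, 2/5) 
  e: [2/5, 3/5) ← scaled code falls here ✓
  b: [3/5, 1/1) 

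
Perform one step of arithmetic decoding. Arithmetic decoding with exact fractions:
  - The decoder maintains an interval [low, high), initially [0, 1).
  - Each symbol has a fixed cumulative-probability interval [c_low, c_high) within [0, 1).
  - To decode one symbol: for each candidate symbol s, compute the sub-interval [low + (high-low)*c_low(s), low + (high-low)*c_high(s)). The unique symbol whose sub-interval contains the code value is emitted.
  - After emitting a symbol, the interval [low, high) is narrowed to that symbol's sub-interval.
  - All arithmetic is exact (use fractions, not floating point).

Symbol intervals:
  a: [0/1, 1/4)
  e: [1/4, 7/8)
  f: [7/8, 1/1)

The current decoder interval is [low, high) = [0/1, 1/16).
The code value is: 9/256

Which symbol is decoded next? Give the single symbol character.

Answer: e

Derivation:
Interval width = high − low = 1/16 − 0/1 = 1/16
Scaled code = (code − low) / width = (9/256 − 0/1) / 1/16 = 9/16
  a: [0/1, 1/4) 
  e: [1/4, 7/8) ← scaled code falls here ✓
  f: [7/8, 1/1) 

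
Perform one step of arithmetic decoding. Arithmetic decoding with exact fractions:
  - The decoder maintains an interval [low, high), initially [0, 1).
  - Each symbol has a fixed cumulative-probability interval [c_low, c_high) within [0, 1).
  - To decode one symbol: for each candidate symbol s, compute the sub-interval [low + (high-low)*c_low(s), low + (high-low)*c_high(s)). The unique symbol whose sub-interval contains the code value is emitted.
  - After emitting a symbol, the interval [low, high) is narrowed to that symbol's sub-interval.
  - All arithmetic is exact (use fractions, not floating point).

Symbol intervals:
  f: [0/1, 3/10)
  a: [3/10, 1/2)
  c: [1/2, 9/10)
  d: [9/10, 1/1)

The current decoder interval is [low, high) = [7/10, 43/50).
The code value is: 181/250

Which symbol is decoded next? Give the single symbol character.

Answer: f

Derivation:
Interval width = high − low = 43/50 − 7/10 = 4/25
Scaled code = (code − low) / width = (181/250 − 7/10) / 4/25 = 3/20
  f: [0/1, 3/10) ← scaled code falls here ✓
  a: [3/10, 1/2) 
  c: [1/2, 9/10) 
  d: [9/10, 1/1) 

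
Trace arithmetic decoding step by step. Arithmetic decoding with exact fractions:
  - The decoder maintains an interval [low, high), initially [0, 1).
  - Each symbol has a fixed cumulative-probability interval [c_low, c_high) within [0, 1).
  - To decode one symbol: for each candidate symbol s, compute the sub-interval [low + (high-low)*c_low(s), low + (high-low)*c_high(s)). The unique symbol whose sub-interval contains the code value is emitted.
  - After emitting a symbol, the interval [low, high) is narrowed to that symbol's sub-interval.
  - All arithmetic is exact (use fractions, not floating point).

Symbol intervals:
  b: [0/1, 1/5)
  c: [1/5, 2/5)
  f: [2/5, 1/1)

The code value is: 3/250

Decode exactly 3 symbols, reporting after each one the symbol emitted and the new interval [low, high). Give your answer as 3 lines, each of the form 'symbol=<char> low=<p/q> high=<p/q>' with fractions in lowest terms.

Answer: symbol=b low=0/1 high=1/5
symbol=b low=0/1 high=1/25
symbol=c low=1/125 high=2/125

Derivation:
Step 1: interval [0/1, 1/1), width = 1/1 - 0/1 = 1/1
  'b': [0/1 + 1/1*0/1, 0/1 + 1/1*1/5) = [0/1, 1/5) <- contains code 3/250
  'c': [0/1 + 1/1*1/5, 0/1 + 1/1*2/5) = [1/5, 2/5)
  'f': [0/1 + 1/1*2/5, 0/1 + 1/1*1/1) = [2/5, 1/1)
  emit 'b', narrow to [0/1, 1/5)
Step 2: interval [0/1, 1/5), width = 1/5 - 0/1 = 1/5
  'b': [0/1 + 1/5*0/1, 0/1 + 1/5*1/5) = [0/1, 1/25) <- contains code 3/250
  'c': [0/1 + 1/5*1/5, 0/1 + 1/5*2/5) = [1/25, 2/25)
  'f': [0/1 + 1/5*2/5, 0/1 + 1/5*1/1) = [2/25, 1/5)
  emit 'b', narrow to [0/1, 1/25)
Step 3: interval [0/1, 1/25), width = 1/25 - 0/1 = 1/25
  'b': [0/1 + 1/25*0/1, 0/1 + 1/25*1/5) = [0/1, 1/125)
  'c': [0/1 + 1/25*1/5, 0/1 + 1/25*2/5) = [1/125, 2/125) <- contains code 3/250
  'f': [0/1 + 1/25*2/5, 0/1 + 1/25*1/1) = [2/125, 1/25)
  emit 'c', narrow to [1/125, 2/125)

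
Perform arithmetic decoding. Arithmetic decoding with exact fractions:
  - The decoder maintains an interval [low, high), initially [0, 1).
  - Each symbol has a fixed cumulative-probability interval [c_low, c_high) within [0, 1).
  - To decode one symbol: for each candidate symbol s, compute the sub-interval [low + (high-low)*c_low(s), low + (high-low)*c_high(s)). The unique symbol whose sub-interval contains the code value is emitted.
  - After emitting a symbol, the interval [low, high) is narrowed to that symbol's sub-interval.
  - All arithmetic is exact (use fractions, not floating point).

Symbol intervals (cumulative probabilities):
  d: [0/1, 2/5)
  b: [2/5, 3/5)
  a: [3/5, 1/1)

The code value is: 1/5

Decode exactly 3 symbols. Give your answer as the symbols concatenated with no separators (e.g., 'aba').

Answer: dbb

Derivation:
Step 1: interval [0/1, 1/1), width = 1/1 - 0/1 = 1/1
  'd': [0/1 + 1/1*0/1, 0/1 + 1/1*2/5) = [0/1, 2/5) <- contains code 1/5
  'b': [0/1 + 1/1*2/5, 0/1 + 1/1*3/5) = [2/5, 3/5)
  'a': [0/1 + 1/1*3/5, 0/1 + 1/1*1/1) = [3/5, 1/1)
  emit 'd', narrow to [0/1, 2/5)
Step 2: interval [0/1, 2/5), width = 2/5 - 0/1 = 2/5
  'd': [0/1 + 2/5*0/1, 0/1 + 2/5*2/5) = [0/1, 4/25)
  'b': [0/1 + 2/5*2/5, 0/1 + 2/5*3/5) = [4/25, 6/25) <- contains code 1/5
  'a': [0/1 + 2/5*3/5, 0/1 + 2/5*1/1) = [6/25, 2/5)
  emit 'b', narrow to [4/25, 6/25)
Step 3: interval [4/25, 6/25), width = 6/25 - 4/25 = 2/25
  'd': [4/25 + 2/25*0/1, 4/25 + 2/25*2/5) = [4/25, 24/125)
  'b': [4/25 + 2/25*2/5, 4/25 + 2/25*3/5) = [24/125, 26/125) <- contains code 1/5
  'a': [4/25 + 2/25*3/5, 4/25 + 2/25*1/1) = [26/125, 6/25)
  emit 'b', narrow to [24/125, 26/125)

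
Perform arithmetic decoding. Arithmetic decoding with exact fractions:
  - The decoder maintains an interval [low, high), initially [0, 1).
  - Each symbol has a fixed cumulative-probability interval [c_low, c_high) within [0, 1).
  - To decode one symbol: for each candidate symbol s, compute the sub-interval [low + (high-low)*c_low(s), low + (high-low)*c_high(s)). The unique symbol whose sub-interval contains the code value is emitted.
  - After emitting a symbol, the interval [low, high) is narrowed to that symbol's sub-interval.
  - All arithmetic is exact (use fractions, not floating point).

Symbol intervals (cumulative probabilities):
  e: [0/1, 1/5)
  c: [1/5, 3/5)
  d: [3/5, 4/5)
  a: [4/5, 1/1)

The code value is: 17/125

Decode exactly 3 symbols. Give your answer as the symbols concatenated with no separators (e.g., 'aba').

Step 1: interval [0/1, 1/1), width = 1/1 - 0/1 = 1/1
  'e': [0/1 + 1/1*0/1, 0/1 + 1/1*1/5) = [0/1, 1/5) <- contains code 17/125
  'c': [0/1 + 1/1*1/5, 0/1 + 1/1*3/5) = [1/5, 3/5)
  'd': [0/1 + 1/1*3/5, 0/1 + 1/1*4/5) = [3/5, 4/5)
  'a': [0/1 + 1/1*4/5, 0/1 + 1/1*1/1) = [4/5, 1/1)
  emit 'e', narrow to [0/1, 1/5)
Step 2: interval [0/1, 1/5), width = 1/5 - 0/1 = 1/5
  'e': [0/1 + 1/5*0/1, 0/1 + 1/5*1/5) = [0/1, 1/25)
  'c': [0/1 + 1/5*1/5, 0/1 + 1/5*3/5) = [1/25, 3/25)
  'd': [0/1 + 1/5*3/5, 0/1 + 1/5*4/5) = [3/25, 4/25) <- contains code 17/125
  'a': [0/1 + 1/5*4/5, 0/1 + 1/5*1/1) = [4/25, 1/5)
  emit 'd', narrow to [3/25, 4/25)
Step 3: interval [3/25, 4/25), width = 4/25 - 3/25 = 1/25
  'e': [3/25 + 1/25*0/1, 3/25 + 1/25*1/5) = [3/25, 16/125)
  'c': [3/25 + 1/25*1/5, 3/25 + 1/25*3/5) = [16/125, 18/125) <- contains code 17/125
  'd': [3/25 + 1/25*3/5, 3/25 + 1/25*4/5) = [18/125, 19/125)
  'a': [3/25 + 1/25*4/5, 3/25 + 1/25*1/1) = [19/125, 4/25)
  emit 'c', narrow to [16/125, 18/125)

Answer: edc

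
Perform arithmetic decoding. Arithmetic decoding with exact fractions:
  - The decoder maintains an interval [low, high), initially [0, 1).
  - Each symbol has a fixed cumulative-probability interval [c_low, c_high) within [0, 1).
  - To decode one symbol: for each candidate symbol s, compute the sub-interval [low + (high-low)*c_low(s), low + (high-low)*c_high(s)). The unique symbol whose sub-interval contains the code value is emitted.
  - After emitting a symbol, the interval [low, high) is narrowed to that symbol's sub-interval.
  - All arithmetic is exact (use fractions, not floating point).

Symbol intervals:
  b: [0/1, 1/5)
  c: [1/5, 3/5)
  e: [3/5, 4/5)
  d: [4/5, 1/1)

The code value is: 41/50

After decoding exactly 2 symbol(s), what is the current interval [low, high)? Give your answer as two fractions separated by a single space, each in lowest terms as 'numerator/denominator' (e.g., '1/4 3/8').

Answer: 4/5 21/25

Derivation:
Step 1: interval [0/1, 1/1), width = 1/1 - 0/1 = 1/1
  'b': [0/1 + 1/1*0/1, 0/1 + 1/1*1/5) = [0/1, 1/5)
  'c': [0/1 + 1/1*1/5, 0/1 + 1/1*3/5) = [1/5, 3/5)
  'e': [0/1 + 1/1*3/5, 0/1 + 1/1*4/5) = [3/5, 4/5)
  'd': [0/1 + 1/1*4/5, 0/1 + 1/1*1/1) = [4/5, 1/1) <- contains code 41/50
  emit 'd', narrow to [4/5, 1/1)
Step 2: interval [4/5, 1/1), width = 1/1 - 4/5 = 1/5
  'b': [4/5 + 1/5*0/1, 4/5 + 1/5*1/5) = [4/5, 21/25) <- contains code 41/50
  'c': [4/5 + 1/5*1/5, 4/5 + 1/5*3/5) = [21/25, 23/25)
  'e': [4/5 + 1/5*3/5, 4/5 + 1/5*4/5) = [23/25, 24/25)
  'd': [4/5 + 1/5*4/5, 4/5 + 1/5*1/1) = [24/25, 1/1)
  emit 'b', narrow to [4/5, 21/25)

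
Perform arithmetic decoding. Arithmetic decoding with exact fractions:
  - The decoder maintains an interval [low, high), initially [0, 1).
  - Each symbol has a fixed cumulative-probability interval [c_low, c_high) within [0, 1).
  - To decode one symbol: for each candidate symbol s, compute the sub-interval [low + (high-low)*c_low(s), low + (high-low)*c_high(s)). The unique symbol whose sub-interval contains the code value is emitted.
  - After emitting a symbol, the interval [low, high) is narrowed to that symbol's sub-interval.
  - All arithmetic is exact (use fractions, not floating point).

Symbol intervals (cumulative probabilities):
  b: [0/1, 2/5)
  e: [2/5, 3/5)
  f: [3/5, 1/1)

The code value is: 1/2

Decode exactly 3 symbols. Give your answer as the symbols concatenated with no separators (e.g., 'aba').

Step 1: interval [0/1, 1/1), width = 1/1 - 0/1 = 1/1
  'b': [0/1 + 1/1*0/1, 0/1 + 1/1*2/5) = [0/1, 2/5)
  'e': [0/1 + 1/1*2/5, 0/1 + 1/1*3/5) = [2/5, 3/5) <- contains code 1/2
  'f': [0/1 + 1/1*3/5, 0/1 + 1/1*1/1) = [3/5, 1/1)
  emit 'e', narrow to [2/5, 3/5)
Step 2: interval [2/5, 3/5), width = 3/5 - 2/5 = 1/5
  'b': [2/5 + 1/5*0/1, 2/5 + 1/5*2/5) = [2/5, 12/25)
  'e': [2/5 + 1/5*2/5, 2/5 + 1/5*3/5) = [12/25, 13/25) <- contains code 1/2
  'f': [2/5 + 1/5*3/5, 2/5 + 1/5*1/1) = [13/25, 3/5)
  emit 'e', narrow to [12/25, 13/25)
Step 3: interval [12/25, 13/25), width = 13/25 - 12/25 = 1/25
  'b': [12/25 + 1/25*0/1, 12/25 + 1/25*2/5) = [12/25, 62/125)
  'e': [12/25 + 1/25*2/5, 12/25 + 1/25*3/5) = [62/125, 63/125) <- contains code 1/2
  'f': [12/25 + 1/25*3/5, 12/25 + 1/25*1/1) = [63/125, 13/25)
  emit 'e', narrow to [62/125, 63/125)

Answer: eee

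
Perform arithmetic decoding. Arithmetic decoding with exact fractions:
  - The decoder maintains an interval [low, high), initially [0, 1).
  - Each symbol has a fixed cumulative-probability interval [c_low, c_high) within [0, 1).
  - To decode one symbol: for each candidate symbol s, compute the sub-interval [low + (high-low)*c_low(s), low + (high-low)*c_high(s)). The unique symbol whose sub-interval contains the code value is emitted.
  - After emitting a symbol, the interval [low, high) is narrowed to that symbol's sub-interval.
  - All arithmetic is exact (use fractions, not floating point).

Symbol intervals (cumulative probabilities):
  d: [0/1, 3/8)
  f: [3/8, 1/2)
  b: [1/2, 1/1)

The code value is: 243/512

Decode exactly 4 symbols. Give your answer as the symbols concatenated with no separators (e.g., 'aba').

Answer: fbbd

Derivation:
Step 1: interval [0/1, 1/1), width = 1/1 - 0/1 = 1/1
  'd': [0/1 + 1/1*0/1, 0/1 + 1/1*3/8) = [0/1, 3/8)
  'f': [0/1 + 1/1*3/8, 0/1 + 1/1*1/2) = [3/8, 1/2) <- contains code 243/512
  'b': [0/1 + 1/1*1/2, 0/1 + 1/1*1/1) = [1/2, 1/1)
  emit 'f', narrow to [3/8, 1/2)
Step 2: interval [3/8, 1/2), width = 1/2 - 3/8 = 1/8
  'd': [3/8 + 1/8*0/1, 3/8 + 1/8*3/8) = [3/8, 27/64)
  'f': [3/8 + 1/8*3/8, 3/8 + 1/8*1/2) = [27/64, 7/16)
  'b': [3/8 + 1/8*1/2, 3/8 + 1/8*1/1) = [7/16, 1/2) <- contains code 243/512
  emit 'b', narrow to [7/16, 1/2)
Step 3: interval [7/16, 1/2), width = 1/2 - 7/16 = 1/16
  'd': [7/16 + 1/16*0/1, 7/16 + 1/16*3/8) = [7/16, 59/128)
  'f': [7/16 + 1/16*3/8, 7/16 + 1/16*1/2) = [59/128, 15/32)
  'b': [7/16 + 1/16*1/2, 7/16 + 1/16*1/1) = [15/32, 1/2) <- contains code 243/512
  emit 'b', narrow to [15/32, 1/2)
Step 4: interval [15/32, 1/2), width = 1/2 - 15/32 = 1/32
  'd': [15/32 + 1/32*0/1, 15/32 + 1/32*3/8) = [15/32, 123/256) <- contains code 243/512
  'f': [15/32 + 1/32*3/8, 15/32 + 1/32*1/2) = [123/256, 31/64)
  'b': [15/32 + 1/32*1/2, 15/32 + 1/32*1/1) = [31/64, 1/2)
  emit 'd', narrow to [15/32, 123/256)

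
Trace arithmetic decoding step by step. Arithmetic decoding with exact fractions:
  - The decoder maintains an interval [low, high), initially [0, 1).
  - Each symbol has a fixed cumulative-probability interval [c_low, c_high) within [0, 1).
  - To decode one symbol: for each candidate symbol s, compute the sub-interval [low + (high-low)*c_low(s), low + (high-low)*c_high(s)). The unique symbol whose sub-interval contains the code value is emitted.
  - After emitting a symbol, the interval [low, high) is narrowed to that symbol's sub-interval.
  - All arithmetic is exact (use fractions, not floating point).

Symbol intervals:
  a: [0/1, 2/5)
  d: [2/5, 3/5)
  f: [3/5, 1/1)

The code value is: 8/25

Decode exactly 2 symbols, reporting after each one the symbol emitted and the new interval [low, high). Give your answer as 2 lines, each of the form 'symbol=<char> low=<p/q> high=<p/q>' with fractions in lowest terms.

Step 1: interval [0/1, 1/1), width = 1/1 - 0/1 = 1/1
  'a': [0/1 + 1/1*0/1, 0/1 + 1/1*2/5) = [0/1, 2/5) <- contains code 8/25
  'd': [0/1 + 1/1*2/5, 0/1 + 1/1*3/5) = [2/5, 3/5)
  'f': [0/1 + 1/1*3/5, 0/1 + 1/1*1/1) = [3/5, 1/1)
  emit 'a', narrow to [0/1, 2/5)
Step 2: interval [0/1, 2/5), width = 2/5 - 0/1 = 2/5
  'a': [0/1 + 2/5*0/1, 0/1 + 2/5*2/5) = [0/1, 4/25)
  'd': [0/1 + 2/5*2/5, 0/1 + 2/5*3/5) = [4/25, 6/25)
  'f': [0/1 + 2/5*3/5, 0/1 + 2/5*1/1) = [6/25, 2/5) <- contains code 8/25
  emit 'f', narrow to [6/25, 2/5)

Answer: symbol=a low=0/1 high=2/5
symbol=f low=6/25 high=2/5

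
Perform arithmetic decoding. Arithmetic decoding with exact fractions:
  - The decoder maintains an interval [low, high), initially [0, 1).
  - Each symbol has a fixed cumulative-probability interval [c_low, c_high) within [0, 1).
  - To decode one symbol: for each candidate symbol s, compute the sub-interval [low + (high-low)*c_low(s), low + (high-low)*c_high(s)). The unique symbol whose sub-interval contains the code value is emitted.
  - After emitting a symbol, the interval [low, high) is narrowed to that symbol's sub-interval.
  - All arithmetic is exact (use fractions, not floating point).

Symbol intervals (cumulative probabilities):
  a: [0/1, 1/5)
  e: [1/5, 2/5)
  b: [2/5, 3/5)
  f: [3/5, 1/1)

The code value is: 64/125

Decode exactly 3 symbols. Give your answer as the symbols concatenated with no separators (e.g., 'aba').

Step 1: interval [0/1, 1/1), width = 1/1 - 0/1 = 1/1
  'a': [0/1 + 1/1*0/1, 0/1 + 1/1*1/5) = [0/1, 1/5)
  'e': [0/1 + 1/1*1/5, 0/1 + 1/1*2/5) = [1/5, 2/5)
  'b': [0/1 + 1/1*2/5, 0/1 + 1/1*3/5) = [2/5, 3/5) <- contains code 64/125
  'f': [0/1 + 1/1*3/5, 0/1 + 1/1*1/1) = [3/5, 1/1)
  emit 'b', narrow to [2/5, 3/5)
Step 2: interval [2/5, 3/5), width = 3/5 - 2/5 = 1/5
  'a': [2/5 + 1/5*0/1, 2/5 + 1/5*1/5) = [2/5, 11/25)
  'e': [2/5 + 1/5*1/5, 2/5 + 1/5*2/5) = [11/25, 12/25)
  'b': [2/5 + 1/5*2/5, 2/5 + 1/5*3/5) = [12/25, 13/25) <- contains code 64/125
  'f': [2/5 + 1/5*3/5, 2/5 + 1/5*1/1) = [13/25, 3/5)
  emit 'b', narrow to [12/25, 13/25)
Step 3: interval [12/25, 13/25), width = 13/25 - 12/25 = 1/25
  'a': [12/25 + 1/25*0/1, 12/25 + 1/25*1/5) = [12/25, 61/125)
  'e': [12/25 + 1/25*1/5, 12/25 + 1/25*2/5) = [61/125, 62/125)
  'b': [12/25 + 1/25*2/5, 12/25 + 1/25*3/5) = [62/125, 63/125)
  'f': [12/25 + 1/25*3/5, 12/25 + 1/25*1/1) = [63/125, 13/25) <- contains code 64/125
  emit 'f', narrow to [63/125, 13/25)

Answer: bbf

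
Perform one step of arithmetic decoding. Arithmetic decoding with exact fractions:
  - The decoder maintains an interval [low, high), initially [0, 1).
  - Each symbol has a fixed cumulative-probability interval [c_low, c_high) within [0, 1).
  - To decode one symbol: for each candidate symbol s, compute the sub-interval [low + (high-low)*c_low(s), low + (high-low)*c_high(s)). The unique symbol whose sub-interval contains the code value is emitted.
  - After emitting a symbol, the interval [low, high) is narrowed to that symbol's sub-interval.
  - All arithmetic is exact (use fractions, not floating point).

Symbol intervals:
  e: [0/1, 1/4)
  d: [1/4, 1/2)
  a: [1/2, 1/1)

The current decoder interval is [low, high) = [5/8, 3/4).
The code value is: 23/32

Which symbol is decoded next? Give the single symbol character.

Answer: a

Derivation:
Interval width = high − low = 3/4 − 5/8 = 1/8
Scaled code = (code − low) / width = (23/32 − 5/8) / 1/8 = 3/4
  e: [0/1, 1/4) 
  d: [1/4, 1/2) 
  a: [1/2, 1/1) ← scaled code falls here ✓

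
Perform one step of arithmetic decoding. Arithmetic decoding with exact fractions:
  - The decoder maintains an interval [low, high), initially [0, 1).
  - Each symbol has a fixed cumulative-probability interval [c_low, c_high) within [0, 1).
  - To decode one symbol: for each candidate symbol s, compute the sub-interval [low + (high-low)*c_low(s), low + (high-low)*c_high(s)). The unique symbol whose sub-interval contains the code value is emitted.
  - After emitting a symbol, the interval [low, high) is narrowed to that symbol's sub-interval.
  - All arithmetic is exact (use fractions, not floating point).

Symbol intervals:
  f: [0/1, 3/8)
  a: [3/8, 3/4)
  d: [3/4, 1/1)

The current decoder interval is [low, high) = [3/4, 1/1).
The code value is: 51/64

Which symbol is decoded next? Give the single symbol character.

Answer: f

Derivation:
Interval width = high − low = 1/1 − 3/4 = 1/4
Scaled code = (code − low) / width = (51/64 − 3/4) / 1/4 = 3/16
  f: [0/1, 3/8) ← scaled code falls here ✓
  a: [3/8, 3/4) 
  d: [3/4, 1/1) 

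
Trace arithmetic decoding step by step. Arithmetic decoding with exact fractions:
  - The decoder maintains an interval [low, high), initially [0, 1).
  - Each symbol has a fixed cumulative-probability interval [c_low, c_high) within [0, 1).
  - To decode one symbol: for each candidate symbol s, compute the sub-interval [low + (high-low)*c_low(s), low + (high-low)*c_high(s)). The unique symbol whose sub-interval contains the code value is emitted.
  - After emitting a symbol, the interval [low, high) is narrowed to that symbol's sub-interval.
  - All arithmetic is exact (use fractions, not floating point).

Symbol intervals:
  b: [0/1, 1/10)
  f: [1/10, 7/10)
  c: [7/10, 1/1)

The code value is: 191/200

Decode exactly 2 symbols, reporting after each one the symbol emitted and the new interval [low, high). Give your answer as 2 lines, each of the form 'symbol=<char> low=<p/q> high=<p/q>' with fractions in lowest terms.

Step 1: interval [0/1, 1/1), width = 1/1 - 0/1 = 1/1
  'b': [0/1 + 1/1*0/1, 0/1 + 1/1*1/10) = [0/1, 1/10)
  'f': [0/1 + 1/1*1/10, 0/1 + 1/1*7/10) = [1/10, 7/10)
  'c': [0/1 + 1/1*7/10, 0/1 + 1/1*1/1) = [7/10, 1/1) <- contains code 191/200
  emit 'c', narrow to [7/10, 1/1)
Step 2: interval [7/10, 1/1), width = 1/1 - 7/10 = 3/10
  'b': [7/10 + 3/10*0/1, 7/10 + 3/10*1/10) = [7/10, 73/100)
  'f': [7/10 + 3/10*1/10, 7/10 + 3/10*7/10) = [73/100, 91/100)
  'c': [7/10 + 3/10*7/10, 7/10 + 3/10*1/1) = [91/100, 1/1) <- contains code 191/200
  emit 'c', narrow to [91/100, 1/1)

Answer: symbol=c low=7/10 high=1/1
symbol=c low=91/100 high=1/1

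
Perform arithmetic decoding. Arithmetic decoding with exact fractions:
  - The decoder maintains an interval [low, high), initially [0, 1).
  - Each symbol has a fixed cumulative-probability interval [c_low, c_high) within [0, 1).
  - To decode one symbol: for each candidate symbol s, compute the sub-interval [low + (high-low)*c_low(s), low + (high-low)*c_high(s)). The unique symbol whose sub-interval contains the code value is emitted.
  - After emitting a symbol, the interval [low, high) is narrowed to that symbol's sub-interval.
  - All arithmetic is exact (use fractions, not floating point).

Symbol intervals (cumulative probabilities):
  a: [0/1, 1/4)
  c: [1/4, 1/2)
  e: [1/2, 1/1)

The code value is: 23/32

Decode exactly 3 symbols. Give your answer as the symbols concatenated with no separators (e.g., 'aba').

Step 1: interval [0/1, 1/1), width = 1/1 - 0/1 = 1/1
  'a': [0/1 + 1/1*0/1, 0/1 + 1/1*1/4) = [0/1, 1/4)
  'c': [0/1 + 1/1*1/4, 0/1 + 1/1*1/2) = [1/4, 1/2)
  'e': [0/1 + 1/1*1/2, 0/1 + 1/1*1/1) = [1/2, 1/1) <- contains code 23/32
  emit 'e', narrow to [1/2, 1/1)
Step 2: interval [1/2, 1/1), width = 1/1 - 1/2 = 1/2
  'a': [1/2 + 1/2*0/1, 1/2 + 1/2*1/4) = [1/2, 5/8)
  'c': [1/2 + 1/2*1/4, 1/2 + 1/2*1/2) = [5/8, 3/4) <- contains code 23/32
  'e': [1/2 + 1/2*1/2, 1/2 + 1/2*1/1) = [3/4, 1/1)
  emit 'c', narrow to [5/8, 3/4)
Step 3: interval [5/8, 3/4), width = 3/4 - 5/8 = 1/8
  'a': [5/8 + 1/8*0/1, 5/8 + 1/8*1/4) = [5/8, 21/32)
  'c': [5/8 + 1/8*1/4, 5/8 + 1/8*1/2) = [21/32, 11/16)
  'e': [5/8 + 1/8*1/2, 5/8 + 1/8*1/1) = [11/16, 3/4) <- contains code 23/32
  emit 'e', narrow to [11/16, 3/4)

Answer: ece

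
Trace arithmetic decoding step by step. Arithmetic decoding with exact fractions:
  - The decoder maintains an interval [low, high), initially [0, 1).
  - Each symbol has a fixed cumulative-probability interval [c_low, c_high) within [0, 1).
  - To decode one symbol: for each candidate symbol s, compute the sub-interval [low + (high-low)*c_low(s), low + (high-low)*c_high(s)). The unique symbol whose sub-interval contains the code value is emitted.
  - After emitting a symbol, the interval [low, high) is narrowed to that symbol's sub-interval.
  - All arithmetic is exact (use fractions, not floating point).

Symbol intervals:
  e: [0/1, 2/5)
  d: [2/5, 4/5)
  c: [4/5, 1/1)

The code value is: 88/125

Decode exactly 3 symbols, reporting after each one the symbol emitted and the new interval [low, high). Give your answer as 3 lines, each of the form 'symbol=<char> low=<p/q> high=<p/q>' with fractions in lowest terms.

Answer: symbol=d low=2/5 high=4/5
symbol=d low=14/25 high=18/25
symbol=c low=86/125 high=18/25

Derivation:
Step 1: interval [0/1, 1/1), width = 1/1 - 0/1 = 1/1
  'e': [0/1 + 1/1*0/1, 0/1 + 1/1*2/5) = [0/1, 2/5)
  'd': [0/1 + 1/1*2/5, 0/1 + 1/1*4/5) = [2/5, 4/5) <- contains code 88/125
  'c': [0/1 + 1/1*4/5, 0/1 + 1/1*1/1) = [4/5, 1/1)
  emit 'd', narrow to [2/5, 4/5)
Step 2: interval [2/5, 4/5), width = 4/5 - 2/5 = 2/5
  'e': [2/5 + 2/5*0/1, 2/5 + 2/5*2/5) = [2/5, 14/25)
  'd': [2/5 + 2/5*2/5, 2/5 + 2/5*4/5) = [14/25, 18/25) <- contains code 88/125
  'c': [2/5 + 2/5*4/5, 2/5 + 2/5*1/1) = [18/25, 4/5)
  emit 'd', narrow to [14/25, 18/25)
Step 3: interval [14/25, 18/25), width = 18/25 - 14/25 = 4/25
  'e': [14/25 + 4/25*0/1, 14/25 + 4/25*2/5) = [14/25, 78/125)
  'd': [14/25 + 4/25*2/5, 14/25 + 4/25*4/5) = [78/125, 86/125)
  'c': [14/25 + 4/25*4/5, 14/25 + 4/25*1/1) = [86/125, 18/25) <- contains code 88/125
  emit 'c', narrow to [86/125, 18/25)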